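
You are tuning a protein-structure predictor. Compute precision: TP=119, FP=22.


Precision = TP/(TP+FP)
= 119/(119+22)
= 119/141 = 84.4%

84.4%


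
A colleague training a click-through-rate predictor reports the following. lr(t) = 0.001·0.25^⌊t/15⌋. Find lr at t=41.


n_drops = ⌊41/15⌋ = 2
lr = 0.001·0.25^2 = 0.001·0.0625 = 0.0000625

0.0000625


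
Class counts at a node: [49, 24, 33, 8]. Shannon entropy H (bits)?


Probabilities: [49/114, 24/114, 33/114, 8/114] ≈ [0.4298, 0.2105, 0.2895, 0.0702]
H = -((49/114)·log₂(49/114) + (24/114)·log₂(24/114) + (33/114)·log₂(33/114) + (8/114)·log₂(8/114))
  = 1.7835 bits

1.7835 bits


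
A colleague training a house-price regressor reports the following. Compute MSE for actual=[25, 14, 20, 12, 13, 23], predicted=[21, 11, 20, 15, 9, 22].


Squared errors: (25-21)²=16, (14-11)²=9, (20-20)²=0, (12-15)²=9, (13-9)²=16, (23-22)²=1
Sum = 51
MSE = 51/6 = 17/2

17/2


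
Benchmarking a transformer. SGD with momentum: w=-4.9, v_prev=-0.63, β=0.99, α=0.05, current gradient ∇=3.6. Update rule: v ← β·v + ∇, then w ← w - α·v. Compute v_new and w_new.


v_new = 0.99·-0.63 + 3.6 = -0.6237 + 3.6 = 2.9763
w_new = -4.9 - 0.05·2.9763 = -4.9 - 0.148815 = -5.048815

v_new=2.9763, w_new=-5.048815


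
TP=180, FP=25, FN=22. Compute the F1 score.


Precision = 180/205 = 0.878
Recall = 180/202 = 0.8911
F1 = 2·P·R/(P+R) = 2·TP/(2·TP+FP+FN) = 360/(360+25+22) = 360/407 = 0.8845

0.8845


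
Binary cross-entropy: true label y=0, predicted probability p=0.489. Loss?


BCE = -[y·ln(p) + (1-y)·ln(1-p)]
= -0 - 1·ln(1-0.489)
= -ln(0.511) = 0.6714

0.6714


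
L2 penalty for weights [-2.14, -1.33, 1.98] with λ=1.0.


‖w‖₂² = (-2.14)² + (-1.33)² + (1.98)²
     = 4.5796 + 1.7689 + 3.9204
     = 10.2689
λ·‖w‖₂² = 1.0·10.2689 = 10.2689

10.2689


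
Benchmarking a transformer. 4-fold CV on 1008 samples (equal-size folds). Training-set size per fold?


Fold size = 1008/4 = 252
Training per fold = 1008 - 252 = 756

756


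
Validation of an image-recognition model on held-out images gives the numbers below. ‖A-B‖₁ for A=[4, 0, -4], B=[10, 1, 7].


d = |4-10| + |0-1| + |-4-7|
  = 6 + 1 + 11
  = 18

18


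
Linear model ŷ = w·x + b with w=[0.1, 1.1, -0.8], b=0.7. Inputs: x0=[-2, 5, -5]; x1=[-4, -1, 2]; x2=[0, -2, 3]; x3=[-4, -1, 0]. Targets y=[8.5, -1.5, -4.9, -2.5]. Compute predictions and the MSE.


ŷ0 = (0.1)·(-2) + (1.1)·(5) + (-0.8)·(-5) + 0.7 = 10.0
ŷ1 = (0.1)·(-4) + (1.1)·(-1) + (-0.8)·(2) + 0.7 = -2.4
ŷ2 = (0.1)·(0) + (1.1)·(-2) + (-0.8)·(3) + 0.7 = -3.9
ŷ3 = (0.1)·(-4) + (1.1)·(-1) + (-0.8)·(0) + 0.7 = -0.8
errors² = [2.25, 0.81, 1.0, 2.89]
MSE = 6.9500/4 = 1.7375

1.7375


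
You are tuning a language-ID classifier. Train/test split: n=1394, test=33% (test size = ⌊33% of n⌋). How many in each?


Test = ⌊1394·33/100⌋ = 460
Train = 1394 - 460 = 934

Train: 934, Test: 460


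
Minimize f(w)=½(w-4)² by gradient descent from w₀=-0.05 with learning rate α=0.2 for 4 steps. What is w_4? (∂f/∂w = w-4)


step 1: grad = -0.05-4 = -4.05; w = -0.05 - 0.2·(-4.05) = 0.76
step 2: grad = 0.76-4 = -3.24; w = 0.76 - 0.2·(-3.24) = 1.408
step 3: grad = 1.408-4 = -2.592; w = 1.408 - 0.2·(-2.592) = 1.9264
step 4: grad = 1.9264-4 = -2.0736; w = 1.9264 - 0.2·(-2.0736) = 2.34112

2.34112


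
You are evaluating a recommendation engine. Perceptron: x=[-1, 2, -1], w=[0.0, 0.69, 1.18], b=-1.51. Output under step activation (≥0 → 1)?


z = (-1)·(0.0) + (2)·(0.69) + (-1)·(1.18) - 1.51
  = -1.31
step(z) = 0 (z<0)

0


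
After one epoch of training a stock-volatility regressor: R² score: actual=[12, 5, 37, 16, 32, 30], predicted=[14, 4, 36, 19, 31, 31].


ȳ = 22
SS_res = Σ(y-ŷ)² = 17
SS_tot = Σ(y-ȳ)² = 814
R² = 1 - SS_res/SS_tot = 1 - 0.0209 = 0.9791

0.9791


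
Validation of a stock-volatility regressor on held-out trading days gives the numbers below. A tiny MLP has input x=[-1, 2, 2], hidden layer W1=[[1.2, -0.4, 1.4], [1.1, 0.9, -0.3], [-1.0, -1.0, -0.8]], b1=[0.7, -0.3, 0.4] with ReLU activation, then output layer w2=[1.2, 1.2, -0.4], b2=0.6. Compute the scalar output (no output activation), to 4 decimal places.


z1[0] = (1.2)·(-1) + (-0.4)·(2) + (1.4)·(2) + 0.7 = 1.5
z1[1] = (1.1)·(-1) + (0.9)·(2) + (-0.3)·(2) - 0.3 = -0.2
z1[2] = (-1.0)·(-1) + (-1.0)·(2) + (-0.8)·(2) + 0.4 = -2.2
h = ReLU(z1) = [1.5, 0.0, 0.0]
output = (1.2)·(1.5) + (1.2)·(0.0) + (-0.4)·(0.0) + 0.6 = 2.4

2.4


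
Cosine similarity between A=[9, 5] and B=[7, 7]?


A·B = 9·7 + 5·7 = 98
‖A‖ = √106 = 10.2956, ‖B‖ = √98 = 9.8995
cos = 98/(√106·√98) = 98/√10388 = 0.9615

0.9615


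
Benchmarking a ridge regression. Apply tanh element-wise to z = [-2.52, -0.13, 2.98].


tanh(-2.52) = -0.9871
tanh(-0.13) = -0.1293
tanh(2.98) = 0.9949
result = [-0.9871, -0.1293, 0.9949]

[-0.9871, -0.1293, 0.9949]


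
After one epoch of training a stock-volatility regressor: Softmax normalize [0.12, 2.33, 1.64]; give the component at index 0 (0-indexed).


Exponentials: e^0.12=1.1275, e^2.33=10.2779, e^1.64=5.1552
Sum = 16.5606
Softmax = [0.0681, 0.6206, 0.3113]
p[0] = 1.1275/16.5606 = 0.0681

0.0681


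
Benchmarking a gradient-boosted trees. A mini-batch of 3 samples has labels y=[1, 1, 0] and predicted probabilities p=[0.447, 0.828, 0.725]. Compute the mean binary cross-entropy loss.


L[0] = -ln(0.447) = 0.8052
L[1] = -ln(0.828) = 0.1887
L[2] = -ln(1-0.725) = -ln(0.275) = 1.291
mean = (0.8052 + 0.1887 + 1.291)/3 = 0.7616

0.7616


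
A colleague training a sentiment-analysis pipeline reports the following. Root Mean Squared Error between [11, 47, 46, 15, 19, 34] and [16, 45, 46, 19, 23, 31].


MSE = 70/6 = 11.6667
RMSE = √(70/6) = 3.4157

3.4157


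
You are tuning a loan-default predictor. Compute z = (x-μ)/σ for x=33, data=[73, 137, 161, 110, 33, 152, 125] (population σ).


μ = 113, σ = 42.3489
z = (33 - 113)/42.3489 = -1.8891

-1.8891


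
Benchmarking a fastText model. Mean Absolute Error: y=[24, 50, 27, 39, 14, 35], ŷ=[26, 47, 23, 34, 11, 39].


Absolute errors: |24-26|=2, |50-47|=3, |27-23|=4, |39-34|=5, |14-11|=3, |35-39|=4
Sum = 21
MAE = 21/6 = 7/2

7/2


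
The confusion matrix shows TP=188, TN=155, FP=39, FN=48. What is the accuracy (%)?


Accuracy = (TP+TN)/(TP+TN+FP+FN)
= (188+155)/(430)
= 343/430 = 79.77%

79.77%


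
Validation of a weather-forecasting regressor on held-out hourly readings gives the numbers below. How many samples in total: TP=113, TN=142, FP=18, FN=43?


Total = TP + TN + FP + FN
= 113 + 142 + 18 + 43
= 316
(Predicted positive: 131, predicted negative: 185)

316


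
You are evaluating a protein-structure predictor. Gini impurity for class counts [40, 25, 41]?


Probabilities: [40/106, 25/106, 41/106] ≈ [0.3774, 0.2358, 0.3868]
Σpᵢ² = (1600 + 625 + 1681)/106² = 3906/11236
Gini = 1 - Σpᵢ² = 1 - 3906/11236 = 0.6524

0.6524


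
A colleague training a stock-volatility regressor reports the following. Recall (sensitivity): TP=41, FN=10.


Recall = TP/(TP+FN)
= 41/(41+10)
= 41/51 = 80.39%

80.39%


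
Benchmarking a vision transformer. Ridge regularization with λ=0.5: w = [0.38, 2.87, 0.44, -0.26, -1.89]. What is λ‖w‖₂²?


‖w‖₂² = (0.38)² + (2.87)² + (0.44)² + (-0.26)² + (-1.89)²
     = 0.1444 + 8.2369 + 0.1936 + 0.0676 + 3.5721
     = 12.2146
λ·‖w‖₂² = 0.5·12.2146 = 6.1073

6.1073


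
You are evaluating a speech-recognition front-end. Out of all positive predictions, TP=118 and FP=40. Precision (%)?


Precision = TP/(TP+FP)
= 118/(118+40)
= 118/158 = 74.68%

74.68%


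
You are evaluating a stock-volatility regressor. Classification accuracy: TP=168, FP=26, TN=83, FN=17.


Accuracy = (TP+TN)/(TP+TN+FP+FN)
= (168+83)/(294)
= 251/294 = 85.37%

85.37%


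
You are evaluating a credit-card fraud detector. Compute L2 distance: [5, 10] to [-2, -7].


d = √((5+ 2)² + (10+ 7)²)
  = √(49 + 289)
  = √338 = 18.3848

18.3848


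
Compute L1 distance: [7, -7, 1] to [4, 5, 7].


d = |7-4| + |-7-5| + |1-7|
  = 3 + 12 + 6
  = 21

21


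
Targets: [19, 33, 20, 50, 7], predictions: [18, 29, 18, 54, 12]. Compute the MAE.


Absolute errors: |19-18|=1, |33-29|=4, |20-18|=2, |50-54|=4, |7-12|=5
Sum = 16
MAE = 16/5 = 16/5

16/5


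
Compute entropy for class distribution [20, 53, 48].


Probabilities: [20/121, 53/121, 48/121] ≈ [0.1653, 0.438, 0.3967]
H = -((20/121)·log₂(20/121) + (53/121)·log₂(53/121) + (48/121)·log₂(48/121))
  = 1.48 bits

1.48 bits


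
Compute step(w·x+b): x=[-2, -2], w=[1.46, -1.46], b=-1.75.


z = (-2)·(1.46) + (-2)·(-1.46) - 1.75
  = -1.75
step(z) = 0 (z<0)

0


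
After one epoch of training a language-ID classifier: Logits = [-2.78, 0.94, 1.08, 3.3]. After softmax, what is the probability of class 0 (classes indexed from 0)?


Exponentials: e^-2.78=0.062, e^0.94=2.56, e^1.08=2.9447, e^3.3=27.1126
Sum = 32.6793
Softmax = [0.0019, 0.0783, 0.0901, 0.8297]
p[0] = 0.062/32.6793 = 0.0019

0.0019


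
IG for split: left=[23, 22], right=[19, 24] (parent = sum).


Parent = [42, 46], H_parent = 0.9985
H_left = 0.9996 (n=45), H_right = 0.9902 (n=43)
H_children = (45/88)·0.9996 + (43/88)·0.9902 = 0.995
IG = 0.9985 - 0.995 = 0.0035

0.0035


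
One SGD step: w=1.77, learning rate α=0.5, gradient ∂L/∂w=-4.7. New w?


w_new = w - α·∇
= 1.77 - 0.5·-4.7
= 1.77 + 2.35
= 4.12

4.12


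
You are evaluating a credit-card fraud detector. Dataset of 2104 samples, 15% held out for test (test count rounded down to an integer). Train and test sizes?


Test = ⌊2104·15/100⌋ = 315
Train = 2104 - 315 = 1789

Train: 1789, Test: 315


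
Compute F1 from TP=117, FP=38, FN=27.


Precision = 117/155 = 0.7548
Recall = 117/144 = 0.8125
F1 = 2·P·R/(P+R) = 2·TP/(2·TP+FP+FN) = 234/(234+38+27) = 234/299 = 0.7826

0.7826


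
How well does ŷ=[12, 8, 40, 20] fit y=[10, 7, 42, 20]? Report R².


ȳ = 19.75
SS_res = Σ(y-ŷ)² = 9
SS_tot = Σ(y-ȳ)² = 752.75
R² = 1 - SS_res/SS_tot = 1 - 0.012 = 0.988

0.988


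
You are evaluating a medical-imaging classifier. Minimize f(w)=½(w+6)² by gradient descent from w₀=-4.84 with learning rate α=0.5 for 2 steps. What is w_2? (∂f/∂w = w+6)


step 1: grad = -4.84+6 = 1.16; w = -4.84 - 0.5·(1.16) = -5.42
step 2: grad = -5.42+6 = 0.58; w = -5.42 - 0.5·(0.58) = -5.71

-5.71


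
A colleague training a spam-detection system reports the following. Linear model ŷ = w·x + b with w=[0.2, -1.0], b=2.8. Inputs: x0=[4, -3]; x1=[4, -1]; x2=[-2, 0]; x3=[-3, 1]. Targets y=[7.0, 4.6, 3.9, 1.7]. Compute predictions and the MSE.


ŷ0 = (0.2)·(4) + (-1.0)·(-3) + 2.8 = 6.6
ŷ1 = (0.2)·(4) + (-1.0)·(-1) + 2.8 = 4.6
ŷ2 = (0.2)·(-2) + (-1.0)·(0) + 2.8 = 2.4
ŷ3 = (0.2)·(-3) + (-1.0)·(1) + 2.8 = 1.2
errors² = [0.16, 0.0, 2.25, 0.25]
MSE = 2.6600/4 = 0.665

0.665


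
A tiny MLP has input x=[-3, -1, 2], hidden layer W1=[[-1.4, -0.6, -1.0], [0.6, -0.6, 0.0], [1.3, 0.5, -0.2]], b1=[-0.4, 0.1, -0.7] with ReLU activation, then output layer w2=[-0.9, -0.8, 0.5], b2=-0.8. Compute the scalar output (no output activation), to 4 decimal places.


z1[0] = (-1.4)·(-3) + (-0.6)·(-1) + (-1.0)·(2) - 0.4 = 2.4
z1[1] = (0.6)·(-3) + (-0.6)·(-1) + (0.0)·(2) + 0.1 = -1.1
z1[2] = (1.3)·(-3) + (0.5)·(-1) + (-0.2)·(2) - 0.7 = -5.5
h = ReLU(z1) = [2.4, 0.0, 0.0]
output = (-0.9)·(2.4) + (-0.8)·(0.0) + (0.5)·(0.0) - 0.8 = -2.96

-2.96


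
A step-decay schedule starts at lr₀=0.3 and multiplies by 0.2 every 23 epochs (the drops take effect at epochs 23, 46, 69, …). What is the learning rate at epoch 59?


n_drops = ⌊59/23⌋ = 2
lr = 0.3·0.2^2 = 0.3·0.04 = 0.012

0.012


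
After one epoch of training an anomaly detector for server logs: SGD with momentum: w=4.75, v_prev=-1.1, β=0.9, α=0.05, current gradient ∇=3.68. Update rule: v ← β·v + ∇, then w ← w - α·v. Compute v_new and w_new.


v_new = 0.9·-1.1 + 3.68 = -0.99 + 3.68 = 2.69
w_new = 4.75 - 0.05·2.69 = 4.75 - 0.1345 = 4.6155

v_new=2.69, w_new=4.6155


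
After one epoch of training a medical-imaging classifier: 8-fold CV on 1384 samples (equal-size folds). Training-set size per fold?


Fold size = 1384/8 = 173
Training per fold = 1384 - 173 = 1211

1211


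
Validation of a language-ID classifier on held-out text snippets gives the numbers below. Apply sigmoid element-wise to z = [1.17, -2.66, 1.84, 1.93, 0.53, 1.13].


σ(1.17) = 1/(1+e^-1.17) = 0.7631
σ(-2.66) = 1/(1+e^2.66) = 0.0654
σ(1.84) = 1/(1+e^-1.84) = 0.8629
σ(1.93) = 1/(1+e^-1.93) = 0.8732
σ(0.53) = 1/(1+e^-0.53) = 0.6295
σ(1.13) = 1/(1+e^-1.13) = 0.7558
result = [0.7631, 0.0654, 0.8629, 0.8732, 0.6295, 0.7558]

[0.7631, 0.0654, 0.8629, 0.8732, 0.6295, 0.7558]


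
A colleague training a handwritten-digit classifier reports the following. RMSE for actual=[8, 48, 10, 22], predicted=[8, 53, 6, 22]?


MSE = 41/4 = 10.25
RMSE = √(41/4) = 3.2016

3.2016


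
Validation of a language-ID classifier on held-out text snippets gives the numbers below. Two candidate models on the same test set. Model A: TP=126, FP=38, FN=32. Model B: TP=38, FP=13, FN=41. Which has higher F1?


Model A: P=126/164=0.7683, R=126/158=0.7975, F1=2PR/(P+R)=2TP/(2TP+FP+FN)=252/322=0.7826
Model B: P=38/51=0.7451, R=38/79=0.481, F1=2PR/(P+R)=2TP/(2TP+FP+FN)=76/130=0.5846
0.7826 > 0.5846 → Model A

Model A


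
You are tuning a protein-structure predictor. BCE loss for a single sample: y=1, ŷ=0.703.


BCE = -[y·ln(p) + (1-y)·ln(1-p)]
= -1·ln(0.703) - 0
= -ln(0.703) = 0.3524

0.3524


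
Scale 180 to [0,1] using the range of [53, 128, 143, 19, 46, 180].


min=19, max=180
(180-19)/(180-19) = 161/161 = 1.0

1.0


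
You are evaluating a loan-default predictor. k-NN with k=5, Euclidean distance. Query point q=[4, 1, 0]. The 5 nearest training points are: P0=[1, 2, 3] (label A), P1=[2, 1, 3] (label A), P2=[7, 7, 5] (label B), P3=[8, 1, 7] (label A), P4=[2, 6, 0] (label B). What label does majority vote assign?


d(q,P0) = 4.3589  (label A)
d(q,P1) = 3.6056  (label A)
d(q,P2) = 8.3666  (label B)
d(q,P3) = 8.0623  (label A)
d(q,P4) = 5.3852  (label B)
Votes: A=3, B=2
Majority → A

A


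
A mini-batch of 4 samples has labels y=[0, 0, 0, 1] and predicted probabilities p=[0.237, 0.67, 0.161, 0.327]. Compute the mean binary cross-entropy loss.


L[0] = -ln(1-0.237) = -ln(0.763) = 0.2705
L[1] = -ln(1-0.67) = -ln(0.33) = 1.1087
L[2] = -ln(1-0.161) = -ln(0.839) = 0.1755
L[3] = -ln(0.327) = 1.1178
mean = (0.2705 + 1.1087 + 0.1755 + 1.1178)/4 = 0.6681

0.6681


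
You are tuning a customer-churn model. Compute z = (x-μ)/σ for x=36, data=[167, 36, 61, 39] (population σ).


μ = 75.75, σ = 53.5601
z = (36 - 75.75)/53.5601 = -0.7422

-0.7422


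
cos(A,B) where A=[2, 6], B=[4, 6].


A·B = 2·4 + 6·6 = 44
‖A‖ = √40 = 6.3246, ‖B‖ = √52 = 7.2111
cos = 44/(√40·√52) = 44/√2080 = 0.9648

0.9648


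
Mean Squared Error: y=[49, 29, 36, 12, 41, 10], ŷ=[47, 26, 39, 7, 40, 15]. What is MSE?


Squared errors: (49-47)²=4, (29-26)²=9, (36-39)²=9, (12-7)²=25, (41-40)²=1, (10-15)²=25
Sum = 73
MSE = 73/6 = 73/6

73/6


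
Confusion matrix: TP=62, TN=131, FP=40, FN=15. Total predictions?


Total = TP + TN + FP + FN
= 62 + 131 + 40 + 15
= 248
(Predicted positive: 102, predicted negative: 146)

248


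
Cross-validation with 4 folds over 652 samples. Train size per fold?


Fold size = 652/4 = 163
Training per fold = 652 - 163 = 489

489


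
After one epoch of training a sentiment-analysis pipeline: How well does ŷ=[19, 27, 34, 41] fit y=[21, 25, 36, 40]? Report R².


ȳ = 30.5
SS_res = Σ(y-ŷ)² = 13
SS_tot = Σ(y-ȳ)² = 241
R² = 1 - SS_res/SS_tot = 1 - 0.0539 = 0.9461

0.9461


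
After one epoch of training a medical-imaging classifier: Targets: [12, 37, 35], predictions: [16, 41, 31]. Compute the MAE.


Absolute errors: |12-16|=4, |37-41|=4, |35-31|=4
Sum = 12
MAE = 12/3 = 4

4


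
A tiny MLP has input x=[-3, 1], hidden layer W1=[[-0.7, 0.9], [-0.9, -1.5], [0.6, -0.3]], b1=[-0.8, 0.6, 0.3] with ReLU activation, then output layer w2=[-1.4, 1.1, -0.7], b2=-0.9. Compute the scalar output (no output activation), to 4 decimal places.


z1[0] = (-0.7)·(-3) + (0.9)·(1) - 0.8 = 2.2
z1[1] = (-0.9)·(-3) + (-1.5)·(1) + 0.6 = 1.8
z1[2] = (0.6)·(-3) + (-0.3)·(1) + 0.3 = -1.8
h = ReLU(z1) = [2.2, 1.8, 0.0]
output = (-1.4)·(2.2) + (1.1)·(1.8) + (-0.7)·(0.0) - 0.9 = -2.0

-2.0


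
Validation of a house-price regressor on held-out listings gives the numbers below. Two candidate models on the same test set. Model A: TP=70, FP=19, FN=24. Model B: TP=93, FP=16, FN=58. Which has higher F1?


Model A: P=70/89=0.7865, R=70/94=0.7447, F1=2PR/(P+R)=2TP/(2TP+FP+FN)=140/183=0.765
Model B: P=93/109=0.8532, R=93/151=0.6159, F1=2PR/(P+R)=2TP/(2TP+FP+FN)=186/260=0.7154
0.765 > 0.7154 → Model A

Model A


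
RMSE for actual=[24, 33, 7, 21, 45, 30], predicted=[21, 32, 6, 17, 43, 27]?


MSE = 40/6 = 6.6667
RMSE = √(40/6) = 2.582

2.582


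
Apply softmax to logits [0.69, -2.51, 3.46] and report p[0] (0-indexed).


Exponentials: e^0.69=1.9937, e^-2.51=0.0813, e^3.46=31.817
Sum = 33.892
Softmax = [0.0588, 0.0024, 0.9388]
p[0] = 1.9937/33.892 = 0.0588

0.0588


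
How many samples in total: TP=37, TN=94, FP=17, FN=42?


Total = TP + TN + FP + FN
= 37 + 94 + 17 + 42
= 190
(Predicted positive: 54, predicted negative: 136)

190


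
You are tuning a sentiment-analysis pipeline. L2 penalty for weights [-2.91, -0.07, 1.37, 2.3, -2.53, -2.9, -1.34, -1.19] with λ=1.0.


‖w‖₂² = (-2.91)² + (-0.07)² + (1.37)² + (2.3)² + (-2.53)² + (-2.9)² + (-1.34)² + (-1.19)²
     = 8.4681 + 0.0049 + 1.8769 + 5.29 + 6.4009 + 8.41 + 1.7956 + 1.4161
     = 33.6625
λ·‖w‖₂² = 1.0·33.6625 = 33.6625

33.6625


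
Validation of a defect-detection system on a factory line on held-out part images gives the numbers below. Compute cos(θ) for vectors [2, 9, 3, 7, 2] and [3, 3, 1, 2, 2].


A·B = 2·3 + 9·3 + 3·1 + 7·2 + 2·2 = 54
‖A‖ = √147 = 12.1244, ‖B‖ = √27 = 5.1962
cos = 54/(√147·√27) = 54/√3969 = 0.8571

0.8571


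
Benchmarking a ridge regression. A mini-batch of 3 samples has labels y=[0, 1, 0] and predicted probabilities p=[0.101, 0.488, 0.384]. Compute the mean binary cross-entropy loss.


L[0] = -ln(1-0.101) = -ln(0.899) = 0.1065
L[1] = -ln(0.488) = 0.7174
L[2] = -ln(1-0.384) = -ln(0.616) = 0.4845
mean = (0.1065 + 0.7174 + 0.4845)/3 = 0.4361

0.4361


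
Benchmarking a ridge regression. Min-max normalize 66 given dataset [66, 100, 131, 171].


min=66, max=171
(66-66)/(171-66) = 0/105 = 0.0

0.0


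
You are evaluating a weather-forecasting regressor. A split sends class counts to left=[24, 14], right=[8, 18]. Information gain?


Parent = [32, 32], H_parent = 1
H_left = 0.9495 (n=38), H_right = 0.8905 (n=26)
H_children = (38/64)·0.9495 + (26/64)·0.8905 = 0.9255
IG = 1 - 0.9255 = 0.0745

0.0745


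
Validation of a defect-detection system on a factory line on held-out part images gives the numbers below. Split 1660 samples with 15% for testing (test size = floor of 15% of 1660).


Test = ⌊1660·15/100⌋ = 249
Train = 1660 - 249 = 1411

Train: 1411, Test: 249


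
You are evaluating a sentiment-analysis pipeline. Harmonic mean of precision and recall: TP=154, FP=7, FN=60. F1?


Precision = 154/161 = 0.9565
Recall = 154/214 = 0.7196
F1 = 2·P·R/(P+R) = 2·TP/(2·TP+FP+FN) = 308/(308+7+60) = 308/375 = 0.8213

0.8213


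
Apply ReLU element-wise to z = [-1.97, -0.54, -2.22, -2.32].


ReLU(-1.97) = max(0, -1.97) = 0.0
ReLU(-0.54) = max(0, -0.54) = 0.0
ReLU(-2.22) = max(0, -2.22) = 0.0
ReLU(-2.32) = max(0, -2.32) = 0.0
result = [0.0, 0.0, 0.0, 0.0]

[0.0, 0.0, 0.0, 0.0]


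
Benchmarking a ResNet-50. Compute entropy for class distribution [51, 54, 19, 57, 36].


Probabilities: [51/217, 54/217, 19/217, 57/217, 36/217] ≈ [0.235, 0.2488, 0.0876, 0.2627, 0.1659]
H = -((51/217)·log₂(51/217) + (54/217)·log₂(54/217) + (19/217)·log₂(19/217) + (57/217)·log₂(57/217) + (36/217)·log₂(36/217))
  = 2.2345 bits

2.2345 bits


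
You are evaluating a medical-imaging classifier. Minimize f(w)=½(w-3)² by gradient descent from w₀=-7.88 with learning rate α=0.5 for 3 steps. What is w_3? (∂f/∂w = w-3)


step 1: grad = -7.88-3 = -10.88; w = -7.88 - 0.5·(-10.88) = -2.44
step 2: grad = -2.44-3 = -5.44; w = -2.44 - 0.5·(-5.44) = 0.28
step 3: grad = 0.28-3 = -2.72; w = 0.28 - 0.5·(-2.72) = 1.64

1.64


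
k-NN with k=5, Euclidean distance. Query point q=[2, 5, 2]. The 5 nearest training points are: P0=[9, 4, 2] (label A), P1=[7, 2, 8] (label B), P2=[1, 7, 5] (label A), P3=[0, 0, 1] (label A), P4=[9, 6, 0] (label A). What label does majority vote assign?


d(q,P0) = 7.0711  (label A)
d(q,P1) = 8.3666  (label B)
d(q,P2) = 3.7417  (label A)
d(q,P3) = 5.4772  (label A)
d(q,P4) = 7.3485  (label A)
Votes: A=4, B=1
Majority → A

A


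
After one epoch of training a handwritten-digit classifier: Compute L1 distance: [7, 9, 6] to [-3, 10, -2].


d = |7+ 3| + |9-10| + |6+ 2|
  = 10 + 1 + 8
  = 19

19


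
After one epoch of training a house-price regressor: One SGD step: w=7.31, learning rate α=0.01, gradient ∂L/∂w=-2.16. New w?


w_new = w - α·∇
= 7.31 - 0.01·-2.16
= 7.31 + 0.0216
= 7.3316

7.3316


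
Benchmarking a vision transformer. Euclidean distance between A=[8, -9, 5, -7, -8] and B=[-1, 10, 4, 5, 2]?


d = √((8+ 1)² + (-9-10)² + (5-4)² + (-7-5)² + (-8-2)²)
  = √(81 + 361 + 1 + 144 + 100)
  = √687 = 26.2107

26.2107


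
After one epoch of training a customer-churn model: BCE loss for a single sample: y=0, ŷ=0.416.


BCE = -[y·ln(p) + (1-y)·ln(1-p)]
= -0 - 1·ln(1-0.416)
= -ln(0.584) = 0.5379

0.5379


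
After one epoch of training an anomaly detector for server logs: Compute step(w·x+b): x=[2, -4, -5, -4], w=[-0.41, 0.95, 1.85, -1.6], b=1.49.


z = (2)·(-0.41) + (-4)·(0.95) + (-5)·(1.85) + (-4)·(-1.6) + 1.49
  = -5.98
step(z) = 0 (z<0)

0


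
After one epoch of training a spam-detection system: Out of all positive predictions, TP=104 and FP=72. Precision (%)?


Precision = TP/(TP+FP)
= 104/(104+72)
= 104/176 = 59.09%

59.09%


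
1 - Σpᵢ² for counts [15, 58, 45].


Probabilities: [15/118, 58/118, 45/118] ≈ [0.1271, 0.4915, 0.3814]
Σpᵢ² = (225 + 3364 + 2025)/118² = 5614/13924
Gini = 1 - Σpᵢ² = 1 - 5614/13924 = 0.5968

0.5968


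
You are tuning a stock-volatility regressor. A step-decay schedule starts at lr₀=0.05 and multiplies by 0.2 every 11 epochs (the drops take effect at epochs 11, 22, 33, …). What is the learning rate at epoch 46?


n_drops = ⌊46/11⌋ = 4
lr = 0.05·0.2^4 = 0.05·0.0016 = 0.00008

0.00008


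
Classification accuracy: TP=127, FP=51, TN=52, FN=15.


Accuracy = (TP+TN)/(TP+TN+FP+FN)
= (127+52)/(245)
= 179/245 = 73.06%

73.06%


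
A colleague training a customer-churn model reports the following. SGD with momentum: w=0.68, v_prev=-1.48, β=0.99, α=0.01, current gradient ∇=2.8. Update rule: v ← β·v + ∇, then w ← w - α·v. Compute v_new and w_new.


v_new = 0.99·-1.48 + 2.8 = -1.4652 + 2.8 = 1.3348
w_new = 0.68 - 0.01·1.3348 = 0.68 - 0.013348 = 0.666652

v_new=1.3348, w_new=0.666652


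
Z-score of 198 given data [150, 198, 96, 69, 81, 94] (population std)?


μ = 114.6667, σ = 45.0691
z = (198 - 114.6667)/45.0691 = 1.849

1.849


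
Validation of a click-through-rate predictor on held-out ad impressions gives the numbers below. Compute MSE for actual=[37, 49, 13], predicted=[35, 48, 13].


Squared errors: (37-35)²=4, (49-48)²=1, (13-13)²=0
Sum = 5
MSE = 5/3 = 5/3

5/3


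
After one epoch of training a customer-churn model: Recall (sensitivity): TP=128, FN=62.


Recall = TP/(TP+FN)
= 128/(128+62)
= 128/190 = 67.37%

67.37%


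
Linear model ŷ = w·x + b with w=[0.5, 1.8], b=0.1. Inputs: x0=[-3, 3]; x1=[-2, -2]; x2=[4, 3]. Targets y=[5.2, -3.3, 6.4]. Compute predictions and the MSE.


ŷ0 = (0.5)·(-3) + (1.8)·(3) + 0.1 = 4.0
ŷ1 = (0.5)·(-2) + (1.8)·(-2) + 0.1 = -4.5
ŷ2 = (0.5)·(4) + (1.8)·(3) + 0.1 = 7.5
errors² = [1.44, 1.44, 1.21]
MSE = 4.0900/3 = 1.3633

1.3633


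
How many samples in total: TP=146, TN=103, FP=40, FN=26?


Total = TP + TN + FP + FN
= 146 + 103 + 40 + 26
= 315
(Predicted positive: 186, predicted negative: 129)

315


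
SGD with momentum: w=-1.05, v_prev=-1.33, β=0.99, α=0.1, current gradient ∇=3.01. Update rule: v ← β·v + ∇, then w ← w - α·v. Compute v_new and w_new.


v_new = 0.99·-1.33 + 3.01 = -1.3167 + 3.01 = 1.6933
w_new = -1.05 - 0.1·1.6933 = -1.05 - 0.16933 = -1.21933

v_new=1.6933, w_new=-1.21933


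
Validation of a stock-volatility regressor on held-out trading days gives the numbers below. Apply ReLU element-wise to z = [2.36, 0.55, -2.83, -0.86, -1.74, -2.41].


ReLU(2.36) = max(0, 2.36) = 2.36
ReLU(0.55) = max(0, 0.55) = 0.55
ReLU(-2.83) = max(0, -2.83) = 0.0
ReLU(-0.86) = max(0, -0.86) = 0.0
ReLU(-1.74) = max(0, -1.74) = 0.0
ReLU(-2.41) = max(0, -2.41) = 0.0
result = [2.36, 0.55, 0.0, 0.0, 0.0, 0.0]

[2.36, 0.55, 0.0, 0.0, 0.0, 0.0]


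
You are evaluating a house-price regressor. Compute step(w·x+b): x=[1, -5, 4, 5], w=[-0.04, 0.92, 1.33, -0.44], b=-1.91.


z = (1)·(-0.04) + (-5)·(0.92) + (4)·(1.33) + (5)·(-0.44) - 1.91
  = -3.43
step(z) = 0 (z<0)

0


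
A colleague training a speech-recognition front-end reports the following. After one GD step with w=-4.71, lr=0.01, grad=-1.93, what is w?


w_new = w - α·∇
= -4.71 - 0.01·-1.93
= -4.71 + 0.0193
= -4.6907

-4.6907


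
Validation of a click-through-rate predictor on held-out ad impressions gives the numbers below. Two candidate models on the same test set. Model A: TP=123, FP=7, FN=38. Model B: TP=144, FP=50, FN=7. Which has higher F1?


Model A: P=123/130=0.9462, R=123/161=0.764, F1=2PR/(P+R)=2TP/(2TP+FP+FN)=246/291=0.8454
Model B: P=144/194=0.7423, R=144/151=0.9536, F1=2PR/(P+R)=2TP/(2TP+FP+FN)=288/345=0.8348
0.8454 > 0.8348 → Model A

Model A


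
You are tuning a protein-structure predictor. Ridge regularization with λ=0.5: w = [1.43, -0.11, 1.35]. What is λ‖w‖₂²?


‖w‖₂² = (1.43)² + (-0.11)² + (1.35)²
     = 2.0449 + 0.0121 + 1.8225
     = 3.8795
λ·‖w‖₂² = 0.5·3.8795 = 1.93975

1.93975


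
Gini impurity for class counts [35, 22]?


Probabilities: [35/57, 22/57] ≈ [0.614, 0.386]
Σpᵢ² = (1225 + 484)/57² = 1709/3249
Gini = 1 - Σpᵢ² = 1 - 1709/3249 = 0.474

0.474


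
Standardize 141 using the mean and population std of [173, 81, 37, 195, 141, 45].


μ = 112, σ = 61.2726
z = (141 - 112)/61.2726 = 0.4733

0.4733


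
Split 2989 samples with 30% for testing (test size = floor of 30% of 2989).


Test = ⌊2989·30/100⌋ = 896
Train = 2989 - 896 = 2093

Train: 2093, Test: 896


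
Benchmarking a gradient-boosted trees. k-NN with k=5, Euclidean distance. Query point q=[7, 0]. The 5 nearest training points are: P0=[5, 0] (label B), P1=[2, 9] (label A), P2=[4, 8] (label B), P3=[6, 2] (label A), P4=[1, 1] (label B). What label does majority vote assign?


d(q,P0) = 2.0  (label B)
d(q,P1) = 10.2956  (label A)
d(q,P2) = 8.544  (label B)
d(q,P3) = 2.2361  (label A)
d(q,P4) = 6.0828  (label B)
Votes: A=2, B=3
Majority → B

B


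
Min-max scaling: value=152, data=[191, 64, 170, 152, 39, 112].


min=39, max=191
(152-39)/(191-39) = 113/152 = 0.7434

0.7434


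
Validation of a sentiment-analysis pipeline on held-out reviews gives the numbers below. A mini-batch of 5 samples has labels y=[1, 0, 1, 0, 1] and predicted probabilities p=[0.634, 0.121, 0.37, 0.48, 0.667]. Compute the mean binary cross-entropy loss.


L[0] = -ln(0.634) = 0.4557
L[1] = -ln(1-0.121) = -ln(0.879) = 0.129
L[2] = -ln(0.37) = 0.9943
L[3] = -ln(1-0.48) = -ln(0.52) = 0.6539
L[4] = -ln(0.667) = 0.405
mean = (0.4557 + 0.129 + 0.9943 + 0.6539 + 0.405)/5 = 0.5276

0.5276


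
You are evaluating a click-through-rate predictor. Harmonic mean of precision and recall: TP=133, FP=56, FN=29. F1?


Precision = 133/189 = 0.7037
Recall = 133/162 = 0.821
F1 = 2·P·R/(P+R) = 2·TP/(2·TP+FP+FN) = 266/(266+56+29) = 266/351 = 0.7578

0.7578


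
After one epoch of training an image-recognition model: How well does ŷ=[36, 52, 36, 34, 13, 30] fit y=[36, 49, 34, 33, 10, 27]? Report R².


ȳ = 31.5
SS_res = Σ(y-ŷ)² = 32
SS_tot = Σ(y-ȳ)² = 817.5
R² = 1 - SS_res/SS_tot = 1 - 0.0391 = 0.9609

0.9609


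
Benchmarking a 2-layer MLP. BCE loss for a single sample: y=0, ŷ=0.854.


BCE = -[y·ln(p) + (1-y)·ln(1-p)]
= -0 - 1·ln(1-0.854)
= -ln(0.146) = 1.9241

1.9241


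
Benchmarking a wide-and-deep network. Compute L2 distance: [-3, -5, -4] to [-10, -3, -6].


d = √((-3+ 10)² + (-5+ 3)² + (-4+ 6)²)
  = √(49 + 4 + 4)
  = √57 = 7.5498

7.5498


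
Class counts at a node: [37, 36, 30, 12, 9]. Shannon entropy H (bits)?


Probabilities: [37/124, 36/124, 30/124, 12/124, 9/124] ≈ [0.2984, 0.2903, 0.2419, 0.0968, 0.0726]
H = -((37/124)·log₂(37/124) + (36/124)·log₂(36/124) + (30/124)·log₂(30/124) + (12/124)·log₂(12/124) + (9/124)·log₂(9/124))
  = 2.1347 bits

2.1347 bits


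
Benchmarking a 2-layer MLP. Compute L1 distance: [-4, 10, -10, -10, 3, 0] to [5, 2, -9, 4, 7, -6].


d = |-4-5| + |10-2| + |-10+ 9| + |-10-4| + |3-7| + |0+ 6|
  = 9 + 8 + 1 + 14 + 4 + 6
  = 42

42


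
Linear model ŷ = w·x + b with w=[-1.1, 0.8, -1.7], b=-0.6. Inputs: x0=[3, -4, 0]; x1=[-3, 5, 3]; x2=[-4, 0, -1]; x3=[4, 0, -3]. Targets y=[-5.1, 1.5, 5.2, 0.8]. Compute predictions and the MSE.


ŷ0 = (-1.1)·(3) + (0.8)·(-4) + (-1.7)·(0) - 0.6 = -7.1
ŷ1 = (-1.1)·(-3) + (0.8)·(5) + (-1.7)·(3) - 0.6 = 1.6
ŷ2 = (-1.1)·(-4) + (0.8)·(0) + (-1.7)·(-1) - 0.6 = 5.5
ŷ3 = (-1.1)·(4) + (0.8)·(0) + (-1.7)·(-3) - 0.6 = 0.1
errors² = [4.0, 0.01, 0.09, 0.49]
MSE = 4.5900/4 = 1.1475

1.1475


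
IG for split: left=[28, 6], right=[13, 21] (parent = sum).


Parent = [41, 27], H_parent = 0.9692
H_left = 0.6723 (n=34), H_right = 0.9597 (n=34)
H_children = (34/68)·0.6723 + (34/68)·0.9597 = 0.816
IG = 0.9692 - 0.816 = 0.1532

0.1532


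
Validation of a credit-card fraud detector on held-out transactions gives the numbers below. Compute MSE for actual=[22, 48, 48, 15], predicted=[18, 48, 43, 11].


Squared errors: (22-18)²=16, (48-48)²=0, (48-43)²=25, (15-11)²=16
Sum = 57
MSE = 57/4 = 57/4

57/4


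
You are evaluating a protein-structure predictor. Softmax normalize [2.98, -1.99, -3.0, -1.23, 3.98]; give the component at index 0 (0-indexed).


Exponentials: e^2.98=19.6878, e^-1.99=0.1367, e^-3.0=0.0498, e^-1.23=0.2923, e^3.98=53.517
Sum = 73.6836
Softmax = [0.2672, 0.0019, 0.0007, 0.004, 0.7263]
p[0] = 19.6878/73.6836 = 0.2672

0.2672


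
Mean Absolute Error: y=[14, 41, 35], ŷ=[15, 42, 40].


Absolute errors: |14-15|=1, |41-42|=1, |35-40|=5
Sum = 7
MAE = 7/3 = 7/3

7/3


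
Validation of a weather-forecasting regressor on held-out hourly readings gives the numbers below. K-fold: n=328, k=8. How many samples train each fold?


Fold size = 328/8 = 41
Training per fold = 328 - 41 = 287

287


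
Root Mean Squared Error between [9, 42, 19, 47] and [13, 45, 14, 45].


MSE = 54/4 = 13.5
RMSE = √(54/4) = 3.6742

3.6742


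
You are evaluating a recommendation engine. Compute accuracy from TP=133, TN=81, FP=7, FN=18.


Accuracy = (TP+TN)/(TP+TN+FP+FN)
= (133+81)/(239)
= 214/239 = 89.54%

89.54%


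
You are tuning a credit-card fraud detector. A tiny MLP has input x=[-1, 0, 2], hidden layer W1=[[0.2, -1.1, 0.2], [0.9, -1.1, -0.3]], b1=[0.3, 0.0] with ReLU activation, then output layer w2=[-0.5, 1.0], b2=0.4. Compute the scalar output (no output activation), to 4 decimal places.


z1[0] = (0.2)·(-1) + (-1.1)·(0) + (0.2)·(2) + 0.3 = 0.5
z1[1] = (0.9)·(-1) + (-1.1)·(0) + (-0.3)·(2) + 0.0 = -1.5
h = ReLU(z1) = [0.5, 0.0]
output = (-0.5)·(0.5) + (1.0)·(0.0) + 0.4 = 0.15

0.15


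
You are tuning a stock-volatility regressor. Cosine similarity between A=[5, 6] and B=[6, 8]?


A·B = 5·6 + 6·8 = 78
‖A‖ = √61 = 7.8102, ‖B‖ = √100 = 10
cos = 78/(√61·√100) = 78/√6100 = 0.9987

0.9987


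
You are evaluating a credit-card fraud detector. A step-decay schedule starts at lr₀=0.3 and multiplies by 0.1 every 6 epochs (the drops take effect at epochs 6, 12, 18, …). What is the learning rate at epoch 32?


n_drops = ⌊32/6⌋ = 5
lr = 0.3·0.1^5 = 0.3·0.00001 = 0.000003

0.000003


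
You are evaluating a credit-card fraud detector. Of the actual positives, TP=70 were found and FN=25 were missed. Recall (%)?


Recall = TP/(TP+FN)
= 70/(70+25)
= 70/95 = 73.68%

73.68%


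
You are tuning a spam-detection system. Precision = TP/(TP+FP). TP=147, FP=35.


Precision = TP/(TP+FP)
= 147/(147+35)
= 147/182 = 80.77%

80.77%


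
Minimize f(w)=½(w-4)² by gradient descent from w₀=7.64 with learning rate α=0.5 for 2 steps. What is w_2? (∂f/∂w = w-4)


step 1: grad = 7.64-4 = 3.64; w = 7.64 - 0.5·(3.64) = 5.82
step 2: grad = 5.82-4 = 1.82; w = 5.82 - 0.5·(1.82) = 4.91

4.91


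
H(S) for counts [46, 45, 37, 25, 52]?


Probabilities: [46/205, 45/205, 37/205, 25/205, 52/205] ≈ [0.2244, 0.2195, 0.1805, 0.122, 0.2537]
H = -((46/205)·log₂(46/205) + (45/205)·log₂(45/205) + (37/205)·log₂(37/205) + (25/205)·log₂(25/205) + (52/205)·log₂(52/205))
  = 2.282 bits

2.282 bits


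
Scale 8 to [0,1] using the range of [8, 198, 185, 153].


min=8, max=198
(8-8)/(198-8) = 0/190 = 0.0

0.0


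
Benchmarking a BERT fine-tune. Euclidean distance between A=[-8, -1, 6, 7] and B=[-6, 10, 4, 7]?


d = √((-8+ 6)² + (-1-10)² + (6-4)² + (7-7)²)
  = √(4 + 121 + 4 + 0)
  = √129 = 11.3578

11.3578


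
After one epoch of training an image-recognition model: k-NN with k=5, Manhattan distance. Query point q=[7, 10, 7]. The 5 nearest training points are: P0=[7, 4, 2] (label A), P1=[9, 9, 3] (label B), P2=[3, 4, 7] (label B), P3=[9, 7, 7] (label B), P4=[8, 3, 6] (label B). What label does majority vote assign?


d(q,P0) = 11  (label A)
d(q,P1) = 7  (label B)
d(q,P2) = 10  (label B)
d(q,P3) = 5  (label B)
d(q,P4) = 9  (label B)
Votes: A=1, B=4
Majority → B

B


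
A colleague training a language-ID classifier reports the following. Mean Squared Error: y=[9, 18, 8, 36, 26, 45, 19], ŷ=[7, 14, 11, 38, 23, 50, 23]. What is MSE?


Squared errors: (9-7)²=4, (18-14)²=16, (8-11)²=9, (36-38)²=4, (26-23)²=9, (45-50)²=25, (19-23)²=16
Sum = 83
MSE = 83/7 = 83/7

83/7


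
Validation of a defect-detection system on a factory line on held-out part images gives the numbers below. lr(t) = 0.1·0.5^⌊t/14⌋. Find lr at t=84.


n_drops = ⌊84/14⌋ = 6
lr = 0.1·0.5^6 = 0.1·0.015625 = 0.0015625

0.0015625


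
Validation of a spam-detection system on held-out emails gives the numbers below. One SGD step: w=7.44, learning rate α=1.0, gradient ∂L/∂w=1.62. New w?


w_new = w - α·∇
= 7.44 - 1.0·1.62
= 7.44 - 1.62
= 5.82

5.82


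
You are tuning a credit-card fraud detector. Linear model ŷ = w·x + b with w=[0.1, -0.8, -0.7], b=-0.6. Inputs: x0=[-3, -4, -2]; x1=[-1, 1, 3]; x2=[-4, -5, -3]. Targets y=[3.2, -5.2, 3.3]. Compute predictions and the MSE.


ŷ0 = (0.1)·(-3) + (-0.8)·(-4) + (-0.7)·(-2) - 0.6 = 3.7
ŷ1 = (0.1)·(-1) + (-0.8)·(1) + (-0.7)·(3) - 0.6 = -3.6
ŷ2 = (0.1)·(-4) + (-0.8)·(-5) + (-0.7)·(-3) - 0.6 = 5.1
errors² = [0.25, 2.56, 3.24]
MSE = 6.0500/3 = 2.0167

2.0167


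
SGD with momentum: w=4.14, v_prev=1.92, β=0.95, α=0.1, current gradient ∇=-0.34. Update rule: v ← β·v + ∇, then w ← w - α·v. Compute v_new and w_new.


v_new = 0.95·1.92 - 0.34 = 1.824 - 0.34 = 1.484
w_new = 4.14 - 0.1·1.484 = 4.14 - 0.1484 = 3.9916

v_new=1.484, w_new=3.9916


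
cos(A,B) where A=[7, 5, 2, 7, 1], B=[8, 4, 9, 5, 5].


A·B = 7·8 + 5·4 + 2·9 + 7·5 + 1·5 = 134
‖A‖ = √128 = 11.3137, ‖B‖ = √211 = 14.5258
cos = 134/(√128·√211) = 134/√27008 = 0.8154

0.8154


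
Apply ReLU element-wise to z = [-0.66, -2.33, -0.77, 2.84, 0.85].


ReLU(-0.66) = max(0, -0.66) = 0.0
ReLU(-2.33) = max(0, -2.33) = 0.0
ReLU(-0.77) = max(0, -0.77) = 0.0
ReLU(2.84) = max(0, 2.84) = 2.84
ReLU(0.85) = max(0, 0.85) = 0.85
result = [0.0, 0.0, 0.0, 2.84, 0.85]

[0.0, 0.0, 0.0, 2.84, 0.85]


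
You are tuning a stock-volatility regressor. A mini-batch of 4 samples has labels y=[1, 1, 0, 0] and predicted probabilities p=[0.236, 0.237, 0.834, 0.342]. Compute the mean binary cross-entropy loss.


L[0] = -ln(0.236) = 1.4439
L[1] = -ln(0.237) = 1.4397
L[2] = -ln(1-0.834) = -ln(0.166) = 1.7958
L[3] = -ln(1-0.342) = -ln(0.658) = 0.4186
mean = (1.4439 + 1.4397 + 1.7958 + 0.4186)/4 = 1.2745

1.2745


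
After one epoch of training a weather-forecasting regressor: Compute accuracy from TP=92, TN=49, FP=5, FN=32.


Accuracy = (TP+TN)/(TP+TN+FP+FN)
= (92+49)/(178)
= 141/178 = 79.21%

79.21%


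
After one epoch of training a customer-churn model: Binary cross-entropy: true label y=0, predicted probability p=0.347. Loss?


BCE = -[y·ln(p) + (1-y)·ln(1-p)]
= -0 - 1·ln(1-0.347)
= -ln(0.653) = 0.4262

0.4262


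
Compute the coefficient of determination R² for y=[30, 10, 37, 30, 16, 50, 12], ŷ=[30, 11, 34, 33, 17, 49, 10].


ȳ = 26.4286
SS_res = Σ(y-ŷ)² = 25
SS_tot = Σ(y-ȳ)² = 1279.71
R² = 1 - SS_res/SS_tot = 1 - 0.0195 = 0.9805

0.9805


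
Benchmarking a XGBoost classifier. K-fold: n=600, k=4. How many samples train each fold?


Fold size = 600/4 = 150
Training per fold = 600 - 150 = 450

450


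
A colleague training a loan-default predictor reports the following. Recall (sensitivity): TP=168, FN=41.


Recall = TP/(TP+FN)
= 168/(168+41)
= 168/209 = 80.38%

80.38%


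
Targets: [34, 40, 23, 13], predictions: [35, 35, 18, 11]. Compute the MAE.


Absolute errors: |34-35|=1, |40-35|=5, |23-18|=5, |13-11|=2
Sum = 13
MAE = 13/4 = 13/4

13/4


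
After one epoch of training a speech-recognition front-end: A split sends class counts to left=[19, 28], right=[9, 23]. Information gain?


Parent = [28, 51], H_parent = 0.938
H_left = 0.9734 (n=47), H_right = 0.8571 (n=32)
H_children = (47/79)·0.9734 + (32/79)·0.8571 = 0.9263
IG = 0.938 - 0.9263 = 0.0117

0.0117


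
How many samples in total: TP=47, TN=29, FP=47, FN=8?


Total = TP + TN + FP + FN
= 47 + 29 + 47 + 8
= 131
(Predicted positive: 94, predicted negative: 37)

131


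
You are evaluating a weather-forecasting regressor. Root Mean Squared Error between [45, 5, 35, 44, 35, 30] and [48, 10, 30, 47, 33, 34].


MSE = 88/6 = 14.6667
RMSE = √(88/6) = 3.8297

3.8297


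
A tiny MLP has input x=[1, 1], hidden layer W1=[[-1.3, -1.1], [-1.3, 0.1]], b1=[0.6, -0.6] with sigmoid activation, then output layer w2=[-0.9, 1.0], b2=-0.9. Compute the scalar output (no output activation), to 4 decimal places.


z1[0] = (-1.3)·(1) + (-1.1)·(1) + 0.6 = -1.8
z1[1] = (-1.3)·(1) + (0.1)·(1) - 0.6 = -1.8
h = sigmoid(z1) = [0.1419, 0.1419]
output = (-0.9)·(0.1419) + (1.0)·(0.1419) - 0.9 = -0.8858

-0.8858


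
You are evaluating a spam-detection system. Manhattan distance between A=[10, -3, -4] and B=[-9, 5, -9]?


d = |10+ 9| + |-3-5| + |-4+ 9|
  = 19 + 8 + 5
  = 32

32


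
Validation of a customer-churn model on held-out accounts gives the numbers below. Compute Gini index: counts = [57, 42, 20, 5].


Probabilities: [57/124, 42/124, 20/124, 5/124] ≈ [0.4597, 0.3387, 0.1613, 0.0403]
Σpᵢ² = (3249 + 1764 + 400 + 25)/124² = 5438/15376
Gini = 1 - Σpᵢ² = 1 - 5438/15376 = 0.6463

0.6463
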